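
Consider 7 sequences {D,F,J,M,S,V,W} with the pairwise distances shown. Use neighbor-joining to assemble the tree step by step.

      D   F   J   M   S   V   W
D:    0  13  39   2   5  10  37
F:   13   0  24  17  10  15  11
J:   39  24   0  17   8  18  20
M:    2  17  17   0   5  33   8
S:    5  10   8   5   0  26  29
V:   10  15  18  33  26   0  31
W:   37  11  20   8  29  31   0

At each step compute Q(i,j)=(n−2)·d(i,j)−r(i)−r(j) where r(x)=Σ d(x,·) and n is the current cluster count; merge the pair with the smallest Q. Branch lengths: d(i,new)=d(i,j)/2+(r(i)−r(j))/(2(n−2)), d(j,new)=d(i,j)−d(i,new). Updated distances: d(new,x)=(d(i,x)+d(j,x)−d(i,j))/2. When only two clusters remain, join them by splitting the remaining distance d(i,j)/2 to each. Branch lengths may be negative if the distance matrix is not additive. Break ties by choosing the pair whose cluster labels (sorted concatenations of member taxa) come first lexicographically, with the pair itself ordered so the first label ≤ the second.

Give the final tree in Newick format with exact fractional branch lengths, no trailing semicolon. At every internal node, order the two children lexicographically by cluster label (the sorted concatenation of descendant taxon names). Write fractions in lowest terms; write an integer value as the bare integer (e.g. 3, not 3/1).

1. join D+V (d=10, Q=-189) ⇒ DV; edges |D|=23/10, |V|=77/10
  updated: d(DV,F)=9, d(DV,J)=47/2, d(DV,M)=25/2, d(DV,S)=21/2, d(DV,W)=29
2. join M+W (d=8, Q=-249/2) ⇒ MW; edges |M|=-11/16, |W|=139/16
  updated: d(DV,MW)=67/4, d(F,MW)=10, d(J,MW)=29/2, d(MW,S)=13
3. join J+S (d=8, Q=-175/2) ⇒ JS; edges |J|=35/4, |S|=-3/4
  updated: d(DV,JS)=13, d(F,JS)=13, d(JS,MW)=39/4
4. join DV+F (d=9, Q=-211/4) ⇒ DFV; edges |DV|=99/16, |F|=45/16
  updated: d(DFV,JS)=17/2, d(DFV,MW)=71/8
5. join DFV+JS (d=17/2, Q=-217/8) ⇒ DFJSV; edges |DFV|=61/16, |JS|=75/16
  updated: d(DFJSV,MW)=81/16
6. join DFJSV+MW (d=81/16) ⇒ DFJMSVW; edges |DFJSV|=81/32, |MW|=81/32
final tree: ((((D:23/10,V:77/10):99/16,F:45/16):61/16,(J:35/4,S:-3/4):75/16):81/32,(M:-11/16,W:139/16):81/32)
total length: 777/16

((((D:23/10,V:77/10):99/16,F:45/16):61/16,(J:35/4,S:-3/4):75/16):81/32,(M:-11/16,W:139/16):81/32)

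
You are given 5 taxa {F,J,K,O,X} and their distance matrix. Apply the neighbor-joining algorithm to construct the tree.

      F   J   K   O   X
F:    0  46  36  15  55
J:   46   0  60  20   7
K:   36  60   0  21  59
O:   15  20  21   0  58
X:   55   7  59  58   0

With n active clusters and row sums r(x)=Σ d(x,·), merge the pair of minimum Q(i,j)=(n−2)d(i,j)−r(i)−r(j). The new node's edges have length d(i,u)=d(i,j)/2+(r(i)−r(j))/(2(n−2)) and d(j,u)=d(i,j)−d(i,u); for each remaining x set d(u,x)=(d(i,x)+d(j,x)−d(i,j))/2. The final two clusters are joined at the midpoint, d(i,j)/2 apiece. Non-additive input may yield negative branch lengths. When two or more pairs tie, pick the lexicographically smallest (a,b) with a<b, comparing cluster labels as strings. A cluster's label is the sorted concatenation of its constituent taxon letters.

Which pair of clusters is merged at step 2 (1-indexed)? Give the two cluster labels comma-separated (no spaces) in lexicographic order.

iteration 1: select J,X (d=7, Q=-291); attach at lengths (-25/6, 67/6); label the merged cluster JX
  updated: d(F,JX)=47, d(JX,K)=56, d(JX,O)=71/2
iteration 2: select F,JX (d=47, Q=-285/2); attach at lengths (107/8, 269/8); label the merged cluster FJX
  updated: d(FJX,K)=45/2, d(FJX,O)=7/4
iteration 3: select FJX,K (d=45/2, Q=-181/4); attach at lengths (13/8, 167/8); label the merged cluster FJKX
  updated: d(FJKX,O)=1/8
iteration 4: select FJKX,O (d=1/8); attach at lengths (1/16, 1/16); label the merged cluster FJKOX
final tree: (((F:107/8,(J:-25/6,X:67/6):269/8):13/8,K:167/8):1/16,O:1/16)
total length: 613/8

F,JX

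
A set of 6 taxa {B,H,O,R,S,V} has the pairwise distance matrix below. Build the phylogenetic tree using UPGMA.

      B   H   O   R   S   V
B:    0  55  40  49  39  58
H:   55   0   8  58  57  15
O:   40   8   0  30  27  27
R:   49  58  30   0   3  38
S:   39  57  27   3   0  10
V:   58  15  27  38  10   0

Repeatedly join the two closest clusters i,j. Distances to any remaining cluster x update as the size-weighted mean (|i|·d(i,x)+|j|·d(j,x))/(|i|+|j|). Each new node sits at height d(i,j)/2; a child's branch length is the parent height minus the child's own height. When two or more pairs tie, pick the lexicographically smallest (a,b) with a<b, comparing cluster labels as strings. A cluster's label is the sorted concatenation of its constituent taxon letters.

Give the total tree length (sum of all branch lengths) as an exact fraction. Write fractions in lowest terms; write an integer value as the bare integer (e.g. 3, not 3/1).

1238/15

step 1: merge (R,S) at d=3; branch lengths R→3/2, S→3/2; new cluster RS
  updated: d(B,RS)=44, d(H,RS)=115/2, d(O,RS)=57/2, d(RS,V)=24
step 2: merge (H,O) at d=8; branch lengths H→4, O→4; new cluster HO
  updated: d(B,HO)=95/2, d(HO,RS)=43, d(HO,V)=21
step 3: merge (HO,V) at d=21; branch lengths HO→13/2, V→21/2; new cluster HOV
  updated: d(B,HOV)=51, d(HOV,RS)=110/3
step 4: merge (HOV,RS) at d=110/3; branch lengths HOV→47/6, RS→101/6; new cluster HORSV
  updated: d(B,HORSV)=241/5
step 5: merge (B,HORSV) at d=241/5; branch lengths B→241/10, HORSV→173/30; new cluster BHORSV
final tree: (B:241/10,(((H:4,O:4):13/2,V:21/2):47/6,(R:3/2,S:3/2):101/6):173/30)
total length: 1238/15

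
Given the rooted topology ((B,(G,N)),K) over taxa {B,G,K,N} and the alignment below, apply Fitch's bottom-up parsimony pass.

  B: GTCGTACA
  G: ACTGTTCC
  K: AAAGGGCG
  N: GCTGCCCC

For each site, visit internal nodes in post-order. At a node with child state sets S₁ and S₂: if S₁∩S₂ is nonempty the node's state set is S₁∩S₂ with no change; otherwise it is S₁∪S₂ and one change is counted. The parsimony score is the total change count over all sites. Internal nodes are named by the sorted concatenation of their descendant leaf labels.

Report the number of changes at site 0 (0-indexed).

2

site 0, node GN: G={A} ∪ N={G} → {A,G} (+1)
site 0, node BGN: B={G} ∩ GN={A,G} → {G} (+0)
site 0, node BGKN: BGN={G} ∪ K={A} → {A,G} (+1)
site 1, node GN: G={C} ∩ N={C} → {C} (+0)
site 1, node BGN: B={T} ∪ GN={C} → {C,T} (+1)
site 1, node BGKN: BGN={C,T} ∪ K={A} → {A,C,T} (+1)
site 2, node GN: G={T} ∩ N={T} → {T} (+0)
site 2, node BGN: B={C} ∪ GN={T} → {C,T} (+1)
site 2, node BGKN: BGN={C,T} ∪ K={A} → {A,C,T} (+1)
site 3, node GN: G={G} ∩ N={G} → {G} (+0)
site 3, node BGN: B={G} ∩ GN={G} → {G} (+0)
site 3, node BGKN: BGN={G} ∩ K={G} → {G} (+0)
site 4, node GN: G={T} ∪ N={C} → {C,T} (+1)
site 4, node BGN: B={T} ∩ GN={C,T} → {T} (+0)
site 4, node BGKN: BGN={T} ∪ K={G} → {G,T} (+1)
site 5, node GN: G={T} ∪ N={C} → {C,T} (+1)
site 5, node BGN: B={A} ∪ GN={C,T} → {A,C,T} (+1)
site 5, node BGKN: BGN={A,C,T} ∪ K={G} → {A,C,G,T} (+1)
site 6, node GN: G={C} ∩ N={C} → {C} (+0)
site 6, node BGN: B={C} ∩ GN={C} → {C} (+0)
site 6, node BGKN: BGN={C} ∩ K={C} → {C} (+0)
site 7, node GN: G={C} ∩ N={C} → {C} (+0)
site 7, node BGN: B={A} ∪ GN={C} → {A,C} (+1)
site 7, node BGKN: BGN={A,C} ∪ K={G} → {A,C,G} (+1)
per-site changes: [2, 2, 2, 0, 2, 3, 0, 2]; total = 13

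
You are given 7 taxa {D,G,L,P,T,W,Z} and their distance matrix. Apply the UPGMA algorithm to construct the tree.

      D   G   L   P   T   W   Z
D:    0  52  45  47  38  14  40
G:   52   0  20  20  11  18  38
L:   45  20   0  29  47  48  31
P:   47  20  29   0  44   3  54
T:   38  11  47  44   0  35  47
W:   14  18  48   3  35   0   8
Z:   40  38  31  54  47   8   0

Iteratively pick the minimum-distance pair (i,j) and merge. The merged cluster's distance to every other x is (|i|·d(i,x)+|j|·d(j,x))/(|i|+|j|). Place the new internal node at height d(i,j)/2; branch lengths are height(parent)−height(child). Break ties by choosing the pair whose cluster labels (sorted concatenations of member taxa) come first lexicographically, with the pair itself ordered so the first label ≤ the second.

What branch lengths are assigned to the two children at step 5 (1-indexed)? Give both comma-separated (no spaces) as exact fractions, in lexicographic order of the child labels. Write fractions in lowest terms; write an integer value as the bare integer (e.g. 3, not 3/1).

57/16,43/16

1. join P+W (d=3) ⇒ PW; edges |P|=3/2, |W|=3/2
  updated: d(D,PW)=61/2, d(G,PW)=19, d(L,PW)=77/2, d(PW,T)=79/2, d(PW,Z)=31
2. join G+T (d=11) ⇒ GT; edges |G|=11/2, |T|=11/2
  updated: d(D,GT)=45, d(GT,L)=67/2, d(GT,PW)=117/4, d(GT,Z)=85/2
3. join GT+PW (d=117/4) ⇒ GPTW; edges |GT|=73/8, |PW|=105/8
  updated: d(D,GPTW)=151/4, d(GPTW,L)=36, d(GPTW,Z)=147/4
4. join L+Z (d=31) ⇒ LZ; edges |L|=31/2, |Z|=31/2
  updated: d(D,LZ)=85/2, d(GPTW,LZ)=291/8
5. join GPTW+LZ (d=291/8) ⇒ GLPTWZ; edges |GPTW|=57/16, |LZ|=43/16
  updated: d(D,GLPTWZ)=118/3
6. join D+GLPTWZ (d=118/3) ⇒ DGLPTWZ; edges |D|=59/3, |GLPTWZ|=71/48
final tree: (D:59/3,(((G:11/2,T:11/2):73/8,(P:3/2,W:3/2):105/8):57/16,(L:31/2,Z:31/2):43/16):71/48)
total length: 4543/48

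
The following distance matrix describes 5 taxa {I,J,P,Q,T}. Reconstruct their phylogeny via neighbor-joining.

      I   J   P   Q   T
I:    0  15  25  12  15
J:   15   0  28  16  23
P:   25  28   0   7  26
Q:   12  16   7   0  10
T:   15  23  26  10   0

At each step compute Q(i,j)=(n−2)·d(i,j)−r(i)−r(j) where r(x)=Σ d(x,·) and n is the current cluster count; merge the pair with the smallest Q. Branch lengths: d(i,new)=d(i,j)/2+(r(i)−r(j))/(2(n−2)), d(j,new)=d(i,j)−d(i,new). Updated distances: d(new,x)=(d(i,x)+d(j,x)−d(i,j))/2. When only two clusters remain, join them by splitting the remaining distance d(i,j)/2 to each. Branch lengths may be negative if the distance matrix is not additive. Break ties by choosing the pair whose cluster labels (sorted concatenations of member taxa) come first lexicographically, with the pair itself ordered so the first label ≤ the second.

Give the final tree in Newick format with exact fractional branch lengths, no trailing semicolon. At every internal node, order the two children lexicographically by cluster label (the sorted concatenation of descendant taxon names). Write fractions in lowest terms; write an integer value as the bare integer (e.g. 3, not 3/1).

1. join P+Q (d=7, Q=-110) ⇒ PQ; edges |P|=31/3, |Q|=-10/3
  updated: d(I,PQ)=15, d(J,PQ)=37/2, d(PQ,T)=29/2
2. join I+J (d=15, Q=-143/2) ⇒ IJ; edges |I|=37/8, |J|=83/8
  updated: d(IJ,PQ)=37/4, d(IJ,T)=23/2
3. join IJ+PQ (d=37/4, Q=-141/4) ⇒ IJPQ; edges |IJ|=25/8, |PQ|=49/8
  updated: d(IJPQ,T)=67/8
4. join IJPQ+T (d=67/8) ⇒ IJPQT; edges |IJPQ|=67/16, |T|=67/16
final tree: (((I:37/8,J:83/8):25/8,(P:31/3,Q:-10/3):49/8):67/16,T:67/16)
total length: 317/8

(((I:37/8,J:83/8):25/8,(P:31/3,Q:-10/3):49/8):67/16,T:67/16)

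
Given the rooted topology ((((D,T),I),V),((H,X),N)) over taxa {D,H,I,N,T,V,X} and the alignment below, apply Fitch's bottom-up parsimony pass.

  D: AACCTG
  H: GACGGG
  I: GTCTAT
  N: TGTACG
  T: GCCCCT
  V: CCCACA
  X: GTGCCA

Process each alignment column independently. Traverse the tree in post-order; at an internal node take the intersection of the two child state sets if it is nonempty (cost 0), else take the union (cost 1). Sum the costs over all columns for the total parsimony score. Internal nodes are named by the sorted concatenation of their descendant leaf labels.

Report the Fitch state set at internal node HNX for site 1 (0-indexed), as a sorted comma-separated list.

site 0, node DT: D={A} ∪ T={G} → {A,G} (+1)
site 0, node DIT: DT={A,G} ∩ I={G} → {G} (+0)
site 0, node DITV: DIT={G} ∪ V={C} → {C,G} (+1)
site 0, node HX: H={G} ∩ X={G} → {G} (+0)
site 0, node HNX: HX={G} ∪ N={T} → {G,T} (+1)
site 0, node DHINTVX: DITV={C,G} ∩ HNX={G,T} → {G} (+0)
site 1, node DT: D={A} ∪ T={C} → {A,C} (+1)
site 1, node DIT: DT={A,C} ∪ I={T} → {A,C,T} (+1)
site 1, node DITV: DIT={A,C,T} ∩ V={C} → {C} (+0)
site 1, node HX: H={A} ∪ X={T} → {A,T} (+1)
site 1, node HNX: HX={A,T} ∪ N={G} → {A,G,T} (+1)
site 1, node DHINTVX: DITV={C} ∪ HNX={A,G,T} → {A,C,G,T} (+1)
site 2, node DT: D={C} ∩ T={C} → {C} (+0)
site 2, node DIT: DT={C} ∩ I={C} → {C} (+0)
site 2, node DITV: DIT={C} ∩ V={C} → {C} (+0)
site 2, node HX: H={C} ∪ X={G} → {C,G} (+1)
site 2, node HNX: HX={C,G} ∪ N={T} → {C,G,T} (+1)
site 2, node DHINTVX: DITV={C} ∩ HNX={C,G,T} → {C} (+0)
site 3, node DT: D={C} ∩ T={C} → {C} (+0)
site 3, node DIT: DT={C} ∪ I={T} → {C,T} (+1)
site 3, node DITV: DIT={C,T} ∪ V={A} → {A,C,T} (+1)
site 3, node HX: H={G} ∪ X={C} → {C,G} (+1)
site 3, node HNX: HX={C,G} ∪ N={A} → {A,C,G} (+1)
site 3, node DHINTVX: DITV={A,C,T} ∩ HNX={A,C,G} → {A,C} (+0)
site 4, node DT: D={T} ∪ T={C} → {C,T} (+1)
site 4, node DIT: DT={C,T} ∪ I={A} → {A,C,T} (+1)
site 4, node DITV: DIT={A,C,T} ∩ V={C} → {C} (+0)
site 4, node HX: H={G} ∪ X={C} → {C,G} (+1)
site 4, node HNX: HX={C,G} ∩ N={C} → {C} (+0)
site 4, node DHINTVX: DITV={C} ∩ HNX={C} → {C} (+0)
site 5, node DT: D={G} ∪ T={T} → {G,T} (+1)
site 5, node DIT: DT={G,T} ∩ I={T} → {T} (+0)
site 5, node DITV: DIT={T} ∪ V={A} → {A,T} (+1)
site 5, node HX: H={G} ∪ X={A} → {A,G} (+1)
site 5, node HNX: HX={A,G} ∩ N={G} → {G} (+0)
site 5, node DHINTVX: DITV={A,T} ∪ HNX={G} → {A,G,T} (+1)
per-site changes: [3, 5, 2, 4, 3, 4]; total = 21

A,G,T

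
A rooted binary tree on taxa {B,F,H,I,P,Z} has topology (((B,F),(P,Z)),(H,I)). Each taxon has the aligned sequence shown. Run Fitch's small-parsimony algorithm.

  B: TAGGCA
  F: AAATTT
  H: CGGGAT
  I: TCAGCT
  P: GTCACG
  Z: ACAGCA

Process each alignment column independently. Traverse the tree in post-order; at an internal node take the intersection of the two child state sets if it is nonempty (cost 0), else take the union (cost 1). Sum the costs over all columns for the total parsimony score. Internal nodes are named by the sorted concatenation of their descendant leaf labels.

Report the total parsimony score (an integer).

17

site 0, node BF: B={T} ∪ F={A} → {A,T} (+1)
site 0, node PZ: P={G} ∪ Z={A} → {A,G} (+1)
site 0, node BFPZ: BF={A,T} ∩ PZ={A,G} → {A} (+0)
site 0, node HI: H={C} ∪ I={T} → {C,T} (+1)
site 0, node BFHIPZ: BFPZ={A} ∪ HI={C,T} → {A,C,T} (+1)
site 1, node BF: B={A} ∩ F={A} → {A} (+0)
site 1, node PZ: P={T} ∪ Z={C} → {C,T} (+1)
site 1, node BFPZ: BF={A} ∪ PZ={C,T} → {A,C,T} (+1)
site 1, node HI: H={G} ∪ I={C} → {C,G} (+1)
site 1, node BFHIPZ: BFPZ={A,C,T} ∩ HI={C,G} → {C} (+0)
site 2, node BF: B={G} ∪ F={A} → {A,G} (+1)
site 2, node PZ: P={C} ∪ Z={A} → {A,C} (+1)
site 2, node BFPZ: BF={A,G} ∩ PZ={A,C} → {A} (+0)
site 2, node HI: H={G} ∪ I={A} → {A,G} (+1)
site 2, node BFHIPZ: BFPZ={A} ∩ HI={A,G} → {A} (+0)
site 3, node BF: B={G} ∪ F={T} → {G,T} (+1)
site 3, node PZ: P={A} ∪ Z={G} → {A,G} (+1)
site 3, node BFPZ: BF={G,T} ∩ PZ={A,G} → {G} (+0)
site 3, node HI: H={G} ∩ I={G} → {G} (+0)
site 3, node BFHIPZ: BFPZ={G} ∩ HI={G} → {G} (+0)
site 4, node BF: B={C} ∪ F={T} → {C,T} (+1)
site 4, node PZ: P={C} ∩ Z={C} → {C} (+0)
site 4, node BFPZ: BF={C,T} ∩ PZ={C} → {C} (+0)
site 4, node HI: H={A} ∪ I={C} → {A,C} (+1)
site 4, node BFHIPZ: BFPZ={C} ∩ HI={A,C} → {C} (+0)
site 5, node BF: B={A} ∪ F={T} → {A,T} (+1)
site 5, node PZ: P={G} ∪ Z={A} → {A,G} (+1)
site 5, node BFPZ: BF={A,T} ∩ PZ={A,G} → {A} (+0)
site 5, node HI: H={T} ∩ I={T} → {T} (+0)
site 5, node BFHIPZ: BFPZ={A} ∪ HI={T} → {A,T} (+1)
per-site changes: [4, 3, 3, 2, 2, 3]; total = 17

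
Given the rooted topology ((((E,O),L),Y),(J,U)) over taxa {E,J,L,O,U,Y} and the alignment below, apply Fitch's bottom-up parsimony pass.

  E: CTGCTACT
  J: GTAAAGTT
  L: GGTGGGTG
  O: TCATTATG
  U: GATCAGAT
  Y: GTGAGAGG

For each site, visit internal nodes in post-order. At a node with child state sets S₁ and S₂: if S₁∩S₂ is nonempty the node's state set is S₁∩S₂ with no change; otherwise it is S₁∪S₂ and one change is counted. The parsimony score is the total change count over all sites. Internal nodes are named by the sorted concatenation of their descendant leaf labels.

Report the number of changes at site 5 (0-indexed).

site 0, node EO: E={C} ∪ O={T} → {C,T} (+1)
site 0, node ELO: EO={C,T} ∪ L={G} → {C,G,T} (+1)
site 0, node ELOY: ELO={C,G,T} ∩ Y={G} → {G} (+0)
site 0, node JU: J={G} ∩ U={G} → {G} (+0)
site 0, node EJLOUY: ELOY={G} ∩ JU={G} → {G} (+0)
site 1, node EO: E={T} ∪ O={C} → {C,T} (+1)
site 1, node ELO: EO={C,T} ∪ L={G} → {C,G,T} (+1)
site 1, node ELOY: ELO={C,G,T} ∩ Y={T} → {T} (+0)
site 1, node JU: J={T} ∪ U={A} → {A,T} (+1)
site 1, node EJLOUY: ELOY={T} ∩ JU={A,T} → {T} (+0)
site 2, node EO: E={G} ∪ O={A} → {A,G} (+1)
site 2, node ELO: EO={A,G} ∪ L={T} → {A,G,T} (+1)
site 2, node ELOY: ELO={A,G,T} ∩ Y={G} → {G} (+0)
site 2, node JU: J={A} ∪ U={T} → {A,T} (+1)
site 2, node EJLOUY: ELOY={G} ∪ JU={A,T} → {A,G,T} (+1)
site 3, node EO: E={C} ∪ O={T} → {C,T} (+1)
site 3, node ELO: EO={C,T} ∪ L={G} → {C,G,T} (+1)
site 3, node ELOY: ELO={C,G,T} ∪ Y={A} → {A,C,G,T} (+1)
site 3, node JU: J={A} ∪ U={C} → {A,C} (+1)
site 3, node EJLOUY: ELOY={A,C,G,T} ∩ JU={A,C} → {A,C} (+0)
site 4, node EO: E={T} ∩ O={T} → {T} (+0)
site 4, node ELO: EO={T} ∪ L={G} → {G,T} (+1)
site 4, node ELOY: ELO={G,T} ∩ Y={G} → {G} (+0)
site 4, node JU: J={A} ∩ U={A} → {A} (+0)
site 4, node EJLOUY: ELOY={G} ∪ JU={A} → {A,G} (+1)
site 5, node EO: E={A} ∩ O={A} → {A} (+0)
site 5, node ELO: EO={A} ∪ L={G} → {A,G} (+1)
site 5, node ELOY: ELO={A,G} ∩ Y={A} → {A} (+0)
site 5, node JU: J={G} ∩ U={G} → {G} (+0)
site 5, node EJLOUY: ELOY={A} ∪ JU={G} → {A,G} (+1)
site 6, node EO: E={C} ∪ O={T} → {C,T} (+1)
site 6, node ELO: EO={C,T} ∩ L={T} → {T} (+0)
site 6, node ELOY: ELO={T} ∪ Y={G} → {G,T} (+1)
site 6, node JU: J={T} ∪ U={A} → {A,T} (+1)
site 6, node EJLOUY: ELOY={G,T} ∩ JU={A,T} → {T} (+0)
site 7, node EO: E={T} ∪ O={G} → {G,T} (+1)
site 7, node ELO: EO={G,T} ∩ L={G} → {G} (+0)
site 7, node ELOY: ELO={G} ∩ Y={G} → {G} (+0)
site 7, node JU: J={T} ∩ U={T} → {T} (+0)
site 7, node EJLOUY: ELOY={G} ∪ JU={T} → {G,T} (+1)
per-site changes: [2, 3, 4, 4, 2, 2, 3, 2]; total = 22

2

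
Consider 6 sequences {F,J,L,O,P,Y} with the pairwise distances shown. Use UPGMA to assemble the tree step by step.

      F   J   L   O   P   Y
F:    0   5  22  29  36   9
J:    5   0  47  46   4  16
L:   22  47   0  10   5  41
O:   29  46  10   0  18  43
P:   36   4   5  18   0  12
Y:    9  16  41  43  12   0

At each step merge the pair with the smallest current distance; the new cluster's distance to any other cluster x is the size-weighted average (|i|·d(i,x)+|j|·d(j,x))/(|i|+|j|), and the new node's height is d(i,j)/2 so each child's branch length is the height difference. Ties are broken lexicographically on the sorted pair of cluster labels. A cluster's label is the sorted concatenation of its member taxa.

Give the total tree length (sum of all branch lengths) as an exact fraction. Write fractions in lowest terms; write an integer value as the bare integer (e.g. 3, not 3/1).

103/2

iteration 1: select J,P (d=4); attach at lengths (2, 2); label the merged cluster JP
  updated: d(F,JP)=41/2, d(JP,L)=26, d(JP,O)=32, d(JP,Y)=14
iteration 2: select F,Y (d=9); attach at lengths (9/2, 9/2); label the merged cluster FY
  updated: d(FY,JP)=69/4, d(FY,L)=63/2, d(FY,O)=36
iteration 3: select L,O (d=10); attach at lengths (5, 5); label the merged cluster LO
  updated: d(FY,LO)=135/4, d(JP,LO)=29
iteration 4: select FY,JP (d=69/4); attach at lengths (33/8, 53/8); label the merged cluster FJPY
  updated: d(FJPY,LO)=251/8
iteration 5: select FJPY,LO (d=251/8); attach at lengths (113/16, 171/16); label the merged cluster FJLOPY
final tree: (((F:9/2,Y:9/2):33/8,(J:2,P:2):53/8):113/16,(L:5,O:5):171/16)
total length: 103/2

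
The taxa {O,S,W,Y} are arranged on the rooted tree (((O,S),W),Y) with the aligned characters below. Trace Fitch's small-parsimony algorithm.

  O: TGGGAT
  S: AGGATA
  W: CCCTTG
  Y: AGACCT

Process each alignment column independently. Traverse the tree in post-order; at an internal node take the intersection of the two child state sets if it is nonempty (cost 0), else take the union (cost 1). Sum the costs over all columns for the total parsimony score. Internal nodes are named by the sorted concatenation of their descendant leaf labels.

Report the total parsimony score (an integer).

12

site 0, node OS: O={T} ∪ S={A} → {A,T} (+1)
site 0, node OSW: OS={A,T} ∪ W={C} → {A,C,T} (+1)
site 0, node OSWY: OSW={A,C,T} ∩ Y={A} → {A} (+0)
site 1, node OS: O={G} ∩ S={G} → {G} (+0)
site 1, node OSW: OS={G} ∪ W={C} → {C,G} (+1)
site 1, node OSWY: OSW={C,G} ∩ Y={G} → {G} (+0)
site 2, node OS: O={G} ∩ S={G} → {G} (+0)
site 2, node OSW: OS={G} ∪ W={C} → {C,G} (+1)
site 2, node OSWY: OSW={C,G} ∪ Y={A} → {A,C,G} (+1)
site 3, node OS: O={G} ∪ S={A} → {A,G} (+1)
site 3, node OSW: OS={A,G} ∪ W={T} → {A,G,T} (+1)
site 3, node OSWY: OSW={A,G,T} ∪ Y={C} → {A,C,G,T} (+1)
site 4, node OS: O={A} ∪ S={T} → {A,T} (+1)
site 4, node OSW: OS={A,T} ∩ W={T} → {T} (+0)
site 4, node OSWY: OSW={T} ∪ Y={C} → {C,T} (+1)
site 5, node OS: O={T} ∪ S={A} → {A,T} (+1)
site 5, node OSW: OS={A,T} ∪ W={G} → {A,G,T} (+1)
site 5, node OSWY: OSW={A,G,T} ∩ Y={T} → {T} (+0)
per-site changes: [2, 1, 2, 3, 2, 2]; total = 12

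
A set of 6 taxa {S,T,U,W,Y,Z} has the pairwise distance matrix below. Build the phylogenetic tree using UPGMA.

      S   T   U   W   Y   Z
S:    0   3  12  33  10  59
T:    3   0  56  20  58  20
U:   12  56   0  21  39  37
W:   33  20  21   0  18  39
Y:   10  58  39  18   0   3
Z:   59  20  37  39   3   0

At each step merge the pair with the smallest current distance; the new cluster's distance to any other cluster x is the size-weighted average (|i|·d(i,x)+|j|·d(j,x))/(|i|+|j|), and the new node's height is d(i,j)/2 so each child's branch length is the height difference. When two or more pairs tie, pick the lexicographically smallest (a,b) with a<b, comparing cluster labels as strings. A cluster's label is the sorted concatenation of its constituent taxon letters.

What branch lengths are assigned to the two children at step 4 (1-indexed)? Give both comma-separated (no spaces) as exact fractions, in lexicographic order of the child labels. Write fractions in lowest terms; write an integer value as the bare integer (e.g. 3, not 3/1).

109/8,37/8

1. join S+T (d=3) ⇒ ST; edges |S|=3/2, |T|=3/2
  updated: d(ST,U)=34, d(ST,W)=53/2, d(ST,Y)=34, d(ST,Z)=79/2
2. join Y+Z (d=3) ⇒ YZ; edges |Y|=3/2, |Z|=3/2
  updated: d(ST,YZ)=147/4, d(U,YZ)=38, d(W,YZ)=57/2
3. join U+W (d=21) ⇒ UW; edges |U|=21/2, |W|=21/2
  updated: d(ST,UW)=121/4, d(UW,YZ)=133/4
4. join ST+UW (d=121/4) ⇒ STUW; edges |ST|=109/8, |UW|=37/8
  updated: d(STUW,YZ)=35
5. join STUW+YZ (d=35) ⇒ STUWYZ; edges |STUW|=19/8, |YZ|=16
final tree: (((S:3/2,T:3/2):109/8,(U:21/2,W:21/2):37/8):19/8,(Y:3/2,Z:3/2):16)
total length: 509/8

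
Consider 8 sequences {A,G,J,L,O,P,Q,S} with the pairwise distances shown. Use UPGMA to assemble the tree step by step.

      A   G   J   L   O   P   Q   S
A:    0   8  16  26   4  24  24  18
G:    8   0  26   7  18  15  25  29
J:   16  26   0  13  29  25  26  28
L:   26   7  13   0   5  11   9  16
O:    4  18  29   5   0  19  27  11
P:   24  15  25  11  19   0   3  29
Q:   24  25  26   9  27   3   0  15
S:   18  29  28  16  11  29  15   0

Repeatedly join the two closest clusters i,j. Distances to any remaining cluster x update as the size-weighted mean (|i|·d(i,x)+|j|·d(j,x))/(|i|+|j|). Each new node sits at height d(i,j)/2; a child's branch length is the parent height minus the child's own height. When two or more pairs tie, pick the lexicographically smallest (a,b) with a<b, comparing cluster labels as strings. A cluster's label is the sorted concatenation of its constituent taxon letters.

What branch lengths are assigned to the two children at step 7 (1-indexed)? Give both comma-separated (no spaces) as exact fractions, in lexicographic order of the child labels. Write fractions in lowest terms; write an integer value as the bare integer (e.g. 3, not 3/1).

61/35,163/14

1. join P+Q (d=3) ⇒ PQ; edges |P|=3/2, |Q|=3/2
  updated: d(A,PQ)=24, d(G,PQ)=20, d(J,PQ)=51/2, d(L,PQ)=10, d(O,PQ)=23, d(PQ,S)=22
2. join A+O (d=4) ⇒ AO; edges |A|=2, |O|=2
  updated: d(AO,G)=13, d(AO,J)=45/2, d(AO,L)=31/2, d(AO,PQ)=47/2, d(AO,S)=29/2
3. join G+L (d=7) ⇒ GL; edges |G|=7/2, |L|=7/2
  updated: d(AO,GL)=57/4, d(GL,J)=39/2, d(GL,PQ)=15, d(GL,S)=45/2
4. join AO+GL (d=57/4) ⇒ AGLO; edges |AO|=41/8, |GL|=29/8
  updated: d(AGLO,J)=21, d(AGLO,PQ)=77/4, d(AGLO,S)=37/2
5. join AGLO+S (d=37/2) ⇒ AGLOS; edges |AGLO|=17/8, |S|=37/4
  updated: d(AGLOS,J)=112/5, d(AGLOS,PQ)=99/5
6. join AGLOS+PQ (d=99/5) ⇒ AGLOPQS; edges |AGLOS|=13/20, |PQ|=42/5
  updated: d(AGLOPQS,J)=163/7
7. join AGLOPQS+J (d=163/7) ⇒ AGJLOPQS; edges |AGLOPQS|=61/35, |J|=163/14
final tree: (((((A:2,O:2):41/8,(G:7/2,L:7/2):29/8):17/8,S:37/4):13/20,(P:3/2,Q:3/2):42/5):61/35,J:163/14)
total length: 15837/280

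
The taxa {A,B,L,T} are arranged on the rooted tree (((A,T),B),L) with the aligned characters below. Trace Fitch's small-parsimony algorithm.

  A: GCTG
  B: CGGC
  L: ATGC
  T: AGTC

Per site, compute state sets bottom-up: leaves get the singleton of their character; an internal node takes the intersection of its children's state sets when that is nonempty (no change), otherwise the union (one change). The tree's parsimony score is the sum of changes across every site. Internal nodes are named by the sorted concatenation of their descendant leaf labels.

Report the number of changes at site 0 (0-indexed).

2

site 0, node AT: A={G} ∪ T={A} → {A,G} (+1)
site 0, node ABT: AT={A,G} ∪ B={C} → {A,C,G} (+1)
site 0, node ABLT: ABT={A,C,G} ∩ L={A} → {A} (+0)
site 1, node AT: A={C} ∪ T={G} → {C,G} (+1)
site 1, node ABT: AT={C,G} ∩ B={G} → {G} (+0)
site 1, node ABLT: ABT={G} ∪ L={T} → {G,T} (+1)
site 2, node AT: A={T} ∩ T={T} → {T} (+0)
site 2, node ABT: AT={T} ∪ B={G} → {G,T} (+1)
site 2, node ABLT: ABT={G,T} ∩ L={G} → {G} (+0)
site 3, node AT: A={G} ∪ T={C} → {C,G} (+1)
site 3, node ABT: AT={C,G} ∩ B={C} → {C} (+0)
site 3, node ABLT: ABT={C} ∩ L={C} → {C} (+0)
per-site changes: [2, 2, 1, 1]; total = 6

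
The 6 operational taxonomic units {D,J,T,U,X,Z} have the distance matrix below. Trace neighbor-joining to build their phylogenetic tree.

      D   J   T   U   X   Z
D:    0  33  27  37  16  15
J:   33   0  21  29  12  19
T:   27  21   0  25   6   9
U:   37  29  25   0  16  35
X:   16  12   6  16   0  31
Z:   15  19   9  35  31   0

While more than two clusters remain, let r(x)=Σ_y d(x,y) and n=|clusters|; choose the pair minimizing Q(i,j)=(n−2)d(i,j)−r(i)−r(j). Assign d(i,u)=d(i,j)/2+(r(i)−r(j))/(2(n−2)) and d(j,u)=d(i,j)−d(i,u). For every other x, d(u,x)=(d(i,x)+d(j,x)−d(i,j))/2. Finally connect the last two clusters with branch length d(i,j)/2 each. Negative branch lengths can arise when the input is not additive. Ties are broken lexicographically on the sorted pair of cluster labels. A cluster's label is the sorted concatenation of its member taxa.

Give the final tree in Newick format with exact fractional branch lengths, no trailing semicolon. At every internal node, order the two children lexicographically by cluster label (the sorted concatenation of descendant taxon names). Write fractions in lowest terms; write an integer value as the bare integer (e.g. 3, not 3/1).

(((((D:79/8,Z:41/8):85/12,T:41/12):61/16,J:171/16):29/16,U:259/16):-3/32,X:-3/32)

1. join D+Z (d=15, Q=-177) ⇒ DZ; edges |D|=79/8, |Z|=41/8
  updated: d(DZ,J)=37/2, d(DZ,T)=21/2, d(DZ,U)=57/2, d(DZ,X)=16
2. join DZ+T (d=21/2, Q=-209/2) ⇒ DTZ; edges |DZ|=85/12, |T|=41/12
  updated: d(DTZ,J)=29/2, d(DTZ,U)=43/2, d(DTZ,X)=23/4
3. join DTZ+J (d=29/2, Q=-273/4) ⇒ DJTZ; edges |DTZ|=61/16, |J|=171/16
  updated: d(DJTZ,U)=18, d(DJTZ,X)=13/8
4. join DJTZ+U (d=18, Q=-285/8) ⇒ DJTUZ; edges |DJTZ|=29/16, |U|=259/16
  updated: d(DJTUZ,X)=-3/16
5. join DJTUZ+X (d=-3/16) ⇒ DJTUXZ; edges |DJTUZ|=-3/32, |X|=-3/32
final tree: (((((D:79/8,Z:41/8):85/12,T:41/12):61/16,J:171/16):29/16,U:259/16):-3/32,X:-3/32)
total length: 925/16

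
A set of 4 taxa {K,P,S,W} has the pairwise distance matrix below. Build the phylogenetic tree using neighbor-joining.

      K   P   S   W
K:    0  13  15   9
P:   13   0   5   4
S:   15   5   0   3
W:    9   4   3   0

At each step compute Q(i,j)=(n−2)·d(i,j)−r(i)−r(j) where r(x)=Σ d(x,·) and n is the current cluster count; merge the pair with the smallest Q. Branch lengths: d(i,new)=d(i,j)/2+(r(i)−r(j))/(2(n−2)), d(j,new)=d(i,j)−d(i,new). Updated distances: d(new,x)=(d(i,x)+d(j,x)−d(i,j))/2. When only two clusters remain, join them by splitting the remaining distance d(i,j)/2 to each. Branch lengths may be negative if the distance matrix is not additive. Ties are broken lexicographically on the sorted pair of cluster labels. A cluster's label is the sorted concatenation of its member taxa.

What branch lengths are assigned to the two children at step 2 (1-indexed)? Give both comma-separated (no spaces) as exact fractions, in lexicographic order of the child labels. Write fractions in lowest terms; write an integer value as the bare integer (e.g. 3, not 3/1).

7/4,9/4

iteration 1: select K,W (d=9, Q=-35); attach at lengths (39/4, -3/4); label the merged cluster KW
  updated: d(KW,P)=4, d(KW,S)=9/2
iteration 2: select KW,P (d=4, Q=-27/2); attach at lengths (7/4, 9/4); label the merged cluster KPW
  updated: d(KPW,S)=11/4
iteration 3: select KPW,S (d=11/4); attach at lengths (11/8, 11/8); label the merged cluster KPSW
final tree: (((K:39/4,W:-3/4):7/4,P:9/4):11/8,S:11/8)
total length: 63/4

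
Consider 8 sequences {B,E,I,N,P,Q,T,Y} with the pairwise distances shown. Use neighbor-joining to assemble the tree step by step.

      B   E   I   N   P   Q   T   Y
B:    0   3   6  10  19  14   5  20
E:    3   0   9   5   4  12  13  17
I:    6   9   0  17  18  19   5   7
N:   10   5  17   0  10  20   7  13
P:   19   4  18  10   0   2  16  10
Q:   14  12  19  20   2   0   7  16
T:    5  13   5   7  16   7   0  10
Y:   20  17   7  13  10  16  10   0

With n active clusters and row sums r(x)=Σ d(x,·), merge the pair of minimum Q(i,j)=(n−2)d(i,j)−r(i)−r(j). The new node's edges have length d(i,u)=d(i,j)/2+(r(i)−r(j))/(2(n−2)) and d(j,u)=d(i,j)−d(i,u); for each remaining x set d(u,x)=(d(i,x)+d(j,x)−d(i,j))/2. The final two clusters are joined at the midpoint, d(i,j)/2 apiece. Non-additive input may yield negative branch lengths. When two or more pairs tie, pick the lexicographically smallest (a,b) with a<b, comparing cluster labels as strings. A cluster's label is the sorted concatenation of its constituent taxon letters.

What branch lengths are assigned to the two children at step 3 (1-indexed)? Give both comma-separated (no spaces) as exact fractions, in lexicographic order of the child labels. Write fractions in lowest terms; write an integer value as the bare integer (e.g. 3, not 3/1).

89/32,39/32

1. join P+Q (d=2, Q=-157) ⇒ PQ; edges |P|=1/12, |Q|=23/12
  updated: d(B,PQ)=31/2, d(E,PQ)=7, d(I,PQ)=35/2, d(N,PQ)=14, d(PQ,T)=21/2, d(PQ,Y)=12
2. join I+Y (d=7, Q=-211/2) ⇒ IY; edges |I|=7/4, |Y|=21/4
  updated: d(B,IY)=19/2, d(E,IY)=19/2, d(IY,N)=23/2, d(IY,PQ)=45/4, d(IY,T)=4
3. join IY+T (d=4, Q=-277/4) ⇒ ITY; edges |IY|=89/32, |T|=39/32
  updated: d(B,ITY)=21/4, d(E,ITY)=37/4, d(ITY,N)=29/4, d(ITY,PQ)=71/8
4. join ITY+PQ (d=71/8, Q=-395/8) ⇒ IPQTY; edges |ITY|=95/48, |PQ|=331/48
  updated: d(B,IPQTY)=95/16, d(E,IPQTY)=59/16, d(IPQTY,N)=99/16
5. join B+E (d=3, Q=-197/8) ⇒ BE; edges |B|=53/16, |E|=-5/16
  updated: d(BE,IPQTY)=53/16, d(BE,N)=6
6. join BE+IPQTY (d=53/16, Q=-31/2) ⇒ BEIPQTY; edges |BE|=25/16, |IPQTY|=7/4
  updated: d(BEIPQTY,N)=71/16
7. join BEIPQTY+N (d=71/16) ⇒ BEINPQTY; edges |BEIPQTY|=71/32, |N|=71/32
final tree: (((B:53/16,E:-5/16):25/16,(((I:7/4,Y:21/4):89/32,T:39/32):95/48,(P:1/12,Q:23/12):331/48):7/4):71/32,N:71/32)
total length: 261/8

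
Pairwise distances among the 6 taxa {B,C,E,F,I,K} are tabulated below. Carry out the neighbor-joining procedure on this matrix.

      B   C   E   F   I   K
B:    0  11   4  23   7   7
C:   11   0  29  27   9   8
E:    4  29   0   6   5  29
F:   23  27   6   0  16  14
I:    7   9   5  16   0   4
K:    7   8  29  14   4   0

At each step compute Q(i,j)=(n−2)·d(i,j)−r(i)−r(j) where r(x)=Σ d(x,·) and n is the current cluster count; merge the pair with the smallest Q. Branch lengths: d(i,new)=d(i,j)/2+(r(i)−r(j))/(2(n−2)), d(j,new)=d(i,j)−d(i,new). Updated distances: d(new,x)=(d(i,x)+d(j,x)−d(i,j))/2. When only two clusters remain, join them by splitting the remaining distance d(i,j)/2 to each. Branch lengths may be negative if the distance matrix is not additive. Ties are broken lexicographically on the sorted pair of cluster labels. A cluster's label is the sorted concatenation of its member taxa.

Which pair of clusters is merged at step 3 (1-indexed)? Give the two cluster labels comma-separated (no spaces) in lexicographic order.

B,CK

1. join E+F (d=6, Q=-135) ⇒ EF; edges |E|=11/8, |F|=37/8
  updated: d(B,EF)=21/2, d(C,EF)=25, d(EF,I)=15/2, d(EF,K)=37/2
2. join C+K (d=8, Q=-133/2) ⇒ CK; edges |C|=79/12, |K|=17/12
  updated: d(B,CK)=5, d(CK,EF)=71/4, d(CK,I)=5/2
3. join B+CK (d=5, Q=-151/4) ⇒ BCK; edges |B|=29/16, |CK|=51/16
  updated: d(BCK,EF)=93/8, d(BCK,I)=9/4
4. join BCK+EF (d=93/8, Q=-171/8) ⇒ BCEFK; edges |BCK|=51/16, |EF|=135/16
  updated: d(BCEFK,I)=-15/16
5. join BCEFK+I (d=-15/16) ⇒ BCEFIK; edges |BCEFK|=-15/32, |I|=-15/32
final tree: (((B:29/16,(C:79/12,K:17/12):51/16):51/16,(E:11/8,F:37/8):135/16):-15/32,I:-15/32)
total length: 475/16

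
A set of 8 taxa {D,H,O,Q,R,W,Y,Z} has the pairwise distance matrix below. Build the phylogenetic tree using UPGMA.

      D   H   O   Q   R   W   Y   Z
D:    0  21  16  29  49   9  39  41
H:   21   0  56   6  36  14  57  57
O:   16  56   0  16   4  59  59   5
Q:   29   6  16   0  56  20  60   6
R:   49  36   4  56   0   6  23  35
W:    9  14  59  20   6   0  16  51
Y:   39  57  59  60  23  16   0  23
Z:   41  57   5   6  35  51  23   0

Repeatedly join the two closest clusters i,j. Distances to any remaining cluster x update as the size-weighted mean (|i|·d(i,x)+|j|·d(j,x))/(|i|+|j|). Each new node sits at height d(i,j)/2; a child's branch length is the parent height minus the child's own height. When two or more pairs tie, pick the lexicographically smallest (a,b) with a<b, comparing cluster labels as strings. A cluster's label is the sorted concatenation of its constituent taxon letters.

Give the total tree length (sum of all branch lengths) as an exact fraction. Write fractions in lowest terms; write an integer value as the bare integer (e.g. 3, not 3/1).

1381/16

1. join O+R (d=4) ⇒ OR; edges |O|=2, |R|=2
  updated: d(D,OR)=65/2, d(H,OR)=46, d(OR,Q)=36, d(OR,W)=65/2, d(OR,Y)=41, d(OR,Z)=20
2. join H+Q (d=6) ⇒ HQ; edges |H|=3, |Q|=3
  updated: d(D,HQ)=25, d(HQ,OR)=41, d(HQ,W)=17, d(HQ,Y)=117/2, d(HQ,Z)=63/2
3. join D+W (d=9) ⇒ DW; edges |D|=9/2, |W|=9/2
  updated: d(DW,HQ)=21, d(DW,OR)=65/2, d(DW,Y)=55/2, d(DW,Z)=46
4. join OR+Z (d=20) ⇒ ORZ; edges |OR|=8, |Z|=10
  updated: d(DW,ORZ)=37, d(HQ,ORZ)=227/6, d(ORZ,Y)=35
5. join DW+HQ (d=21) ⇒ DHQW; edges |DW|=6, |HQ|=15/2
  updated: d(DHQW,ORZ)=449/12, d(DHQW,Y)=43
6. join ORZ+Y (d=35) ⇒ ORYZ; edges |ORZ|=15/2, |Y|=35/2
  updated: d(DHQW,ORYZ)=621/16
7. join DHQW+ORYZ (d=621/16) ⇒ DHOQRWYZ; edges |DHQW|=285/32, |ORYZ|=61/32
final tree: (((D:9/2,W:9/2):6,(H:3,Q:3):15/2):285/32,(((O:2,R:2):8,Z:10):15/2,Y:35/2):61/32)
total length: 1381/16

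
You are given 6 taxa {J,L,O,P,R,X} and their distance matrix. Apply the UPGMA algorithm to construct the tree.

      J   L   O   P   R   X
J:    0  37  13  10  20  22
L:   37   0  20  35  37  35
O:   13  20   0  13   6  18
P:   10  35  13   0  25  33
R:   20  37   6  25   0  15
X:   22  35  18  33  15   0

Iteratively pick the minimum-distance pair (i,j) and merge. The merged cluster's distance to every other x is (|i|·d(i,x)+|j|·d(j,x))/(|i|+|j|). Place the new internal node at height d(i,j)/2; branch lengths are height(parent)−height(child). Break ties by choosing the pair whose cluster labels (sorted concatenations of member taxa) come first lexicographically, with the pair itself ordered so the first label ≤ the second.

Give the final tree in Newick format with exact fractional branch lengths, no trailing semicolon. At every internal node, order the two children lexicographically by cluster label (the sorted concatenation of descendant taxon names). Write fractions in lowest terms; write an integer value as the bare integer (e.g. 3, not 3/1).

(((J:5,P:5):11/2,((O:3,R:3):21/4,X:33/4):9/4):59/10,L:82/5)

iteration 1: select O,R (d=6); attach at lengths (3, 3); label the merged cluster OR
  updated: d(J,OR)=33/2, d(L,OR)=57/2, d(OR,P)=19, d(OR,X)=33/2
iteration 2: select J,P (d=10); attach at lengths (5, 5); label the merged cluster JP
  updated: d(JP,L)=36, d(JP,OR)=71/4, d(JP,X)=55/2
iteration 3: select OR,X (d=33/2); attach at lengths (21/4, 33/4); label the merged cluster ORX
  updated: d(JP,ORX)=21, d(L,ORX)=92/3
iteration 4: select JP,ORX (d=21); attach at lengths (11/2, 9/4); label the merged cluster JOPRX
  updated: d(JOPRX,L)=164/5
iteration 5: select JOPRX,L (d=164/5); attach at lengths (59/10, 82/5); label the merged cluster JLOPRX
final tree: (((J:5,P:5):11/2,((O:3,R:3):21/4,X:33/4):9/4):59/10,L:82/5)
total length: 1191/20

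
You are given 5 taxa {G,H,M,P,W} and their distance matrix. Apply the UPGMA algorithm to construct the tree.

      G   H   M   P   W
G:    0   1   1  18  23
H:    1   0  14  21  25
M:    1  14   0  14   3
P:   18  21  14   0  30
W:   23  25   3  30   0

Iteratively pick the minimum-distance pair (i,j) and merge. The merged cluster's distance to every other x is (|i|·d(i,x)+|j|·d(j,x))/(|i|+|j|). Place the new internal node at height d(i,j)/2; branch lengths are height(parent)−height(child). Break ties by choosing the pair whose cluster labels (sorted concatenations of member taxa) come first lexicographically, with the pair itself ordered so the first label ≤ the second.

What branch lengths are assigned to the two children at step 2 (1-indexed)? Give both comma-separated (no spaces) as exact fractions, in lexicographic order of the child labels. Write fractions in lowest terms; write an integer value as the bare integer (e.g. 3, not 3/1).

step 1: merge (G,H) at d=1; branch lengths G→1/2, H→1/2; new cluster GH
  updated: d(GH,M)=15/2, d(GH,P)=39/2, d(GH,W)=24
step 2: merge (M,W) at d=3; branch lengths M→3/2, W→3/2; new cluster MW
  updated: d(GH,MW)=63/4, d(MW,P)=22
step 3: merge (GH,MW) at d=63/4; branch lengths GH→59/8, MW→51/8; new cluster GHMW
  updated: d(GHMW,P)=83/4
step 4: merge (GHMW,P) at d=83/4; branch lengths GHMW→5/2, P→83/8; new cluster GHMPW
final tree: (((G:1/2,H:1/2):59/8,(M:3/2,W:3/2):51/8):5/2,P:83/8)
total length: 245/8

3/2,3/2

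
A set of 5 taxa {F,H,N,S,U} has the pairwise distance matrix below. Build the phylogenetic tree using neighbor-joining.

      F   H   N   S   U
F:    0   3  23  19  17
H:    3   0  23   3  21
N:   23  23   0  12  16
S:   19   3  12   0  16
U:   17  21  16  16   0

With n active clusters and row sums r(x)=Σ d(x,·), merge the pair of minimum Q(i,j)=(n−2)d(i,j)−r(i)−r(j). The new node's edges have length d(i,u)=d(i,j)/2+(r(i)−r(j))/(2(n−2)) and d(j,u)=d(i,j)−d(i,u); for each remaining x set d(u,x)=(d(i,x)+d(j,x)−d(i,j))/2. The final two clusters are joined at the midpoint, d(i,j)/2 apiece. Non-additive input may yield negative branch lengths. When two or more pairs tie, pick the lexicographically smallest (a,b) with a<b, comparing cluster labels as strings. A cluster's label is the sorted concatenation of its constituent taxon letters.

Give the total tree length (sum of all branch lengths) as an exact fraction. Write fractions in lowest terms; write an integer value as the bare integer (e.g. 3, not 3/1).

65/2

1. join F+H (d=3, Q=-103) ⇒ FH; edges |F|=7/2, |H|=-1/2
  updated: d(FH,N)=43/2, d(FH,S)=19/2, d(FH,U)=35/2
2. join FH+S (d=19/2, Q=-67) ⇒ FHS; edges |FH|=15/2, |S|=2
  updated: d(FHS,N)=12, d(FHS,U)=12
3. join FHS+N (d=12, Q=-40) ⇒ FHNS; edges |FHS|=4, |N|=8
  updated: d(FHNS,U)=8
4. join FHNS+U (d=8) ⇒ FHNSU; edges |FHNS|=4, |U|=4
final tree: ((((F:7/2,H:-1/2):15/2,S:2):4,N:8):4,U:4)
total length: 65/2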